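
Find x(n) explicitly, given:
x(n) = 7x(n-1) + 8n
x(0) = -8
First-order linear with linear forcing.
Homogeneous solution: x_h(n) = A·(7)^n.
Try particular x_p(n) = pn + q. Substituting:
  pn + q = 7(p(n-1) + q) + 8n.
Matching the n-coefficient: p = 7p + 8 ⇒ p = - \frac{4}{3}.
Matching constants: q = -7p + 7q ⇒ q = - \frac{14}{9}.
General: x(n) = A·(7)^n - \frac{4 n}{3} - \frac{14}{9}.
Apply x(0) = -8: A - \frac{14}{9} = -8 ⇒ A = - \frac{58}{9}.
So x(n) = - \frac{58 \cdot 7^{n}}{9} - \frac{4 n}{3} - \frac{14}{9}.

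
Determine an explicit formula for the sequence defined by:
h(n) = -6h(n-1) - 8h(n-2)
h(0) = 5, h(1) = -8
Characteristic equation: x² + 6x + 8 = 0, which factors as (x - (-4))(x - (-2)) = 0.
Roots r₁ = -4, r₂ = -2 (distinct).
General solution: h(n) = A·(-4)^n + B·(-2)^n.
From h(0) = 5: A + B = 5.
From h(1) = -8: -4A - 2B = -8.
Solving: A = -1, B = 6.
So h(n) = 6 \left(-2\right)^{n} - \left(-4\right)^{n}.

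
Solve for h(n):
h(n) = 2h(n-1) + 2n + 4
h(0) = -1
First-order linear with linear forcing.
Homogeneous solution: h_h(n) = A·(2)^n.
Try particular h_p(n) = pn + q. Substituting:
  pn + q = 2(p(n-1) + q) + 2n + 4.
Matching the n-coefficient: p = 2p + 2 ⇒ p = -2.
Matching constants: q = -2p + 2q + 4 ⇒ q = -8.
General: h(n) = A·(2)^n - 2 n - 8.
Apply h(0) = -1: A - 8 = -1 ⇒ A = 7.
So h(n) = 7 \cdot 2^{n} - 2 n - 8.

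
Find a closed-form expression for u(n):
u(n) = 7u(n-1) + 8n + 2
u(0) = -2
First-order linear with linear forcing.
Homogeneous solution: u_h(n) = A·(7)^n.
Try particular u_p(n) = pn + q. Substituting:
  pn + q = 7(p(n-1) + q) + 8n + 2.
Matching the n-coefficient: p = 7p + 8 ⇒ p = - \frac{4}{3}.
Matching constants: q = -7p + 7q + 2 ⇒ q = - \frac{17}{9}.
General: u(n) = A·(7)^n - \frac{4 n}{3} - \frac{17}{9}.
Apply u(0) = -2: A - \frac{17}{9} = -2 ⇒ A = - \frac{1}{9}.
So u(n) = - \frac{7^{n}}{9} - \frac{4 n}{3} - \frac{17}{9}.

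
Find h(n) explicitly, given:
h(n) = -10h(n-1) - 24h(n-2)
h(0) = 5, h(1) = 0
Characteristic equation: x² + 10x + 24 = 0, which factors as (x - (-6))(x - (-4)) = 0.
Roots r₁ = -6, r₂ = -4 (distinct).
General solution: h(n) = A·(-6)^n + B·(-4)^n.
From h(0) = 5: A + B = 5.
From h(1) = 0: -6A - 4B = 0.
Solving: A = -10, B = 15.
So h(n) = 15 \left(-4\right)^{n} - 10 \left(-6\right)^{n}.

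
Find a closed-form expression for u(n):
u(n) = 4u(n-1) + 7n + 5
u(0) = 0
First-order linear with linear forcing.
Homogeneous solution: u_h(n) = A·(4)^n.
Try particular u_p(n) = pn + q. Substituting:
  pn + q = 4(p(n-1) + q) + 7n + 5.
Matching the n-coefficient: p = 4p + 7 ⇒ p = - \frac{7}{3}.
Matching constants: q = -4p + 4q + 5 ⇒ q = - \frac{43}{9}.
General: u(n) = A·(4)^n - \frac{7 n}{3} - \frac{43}{9}.
Apply u(0) = 0: A - \frac{43}{9} = 0 ⇒ A = \frac{43}{9}.
So u(n) = \frac{43 \cdot 4^{n}}{9} - \frac{7 n}{3} - \frac{43}{9}.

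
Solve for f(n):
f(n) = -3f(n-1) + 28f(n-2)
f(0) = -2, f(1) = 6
Characteristic equation: x² + 3x - 28 = 0, which factors as (x - (4))(x - (-7)) = 0.
Roots r₁ = 4, r₂ = -7 (distinct).
General solution: f(n) = A·(4)^n + B·(-7)^n.
From f(0) = -2: A + B = -2.
From f(1) = 6: 4A - 7B = 6.
Solving: A = - \frac{8}{11}, B = - \frac{14}{11}.
So f(n) = - \frac{14 \left(-7\right)^{n}}{11} - \frac{8 \cdot 4^{n}}{11}.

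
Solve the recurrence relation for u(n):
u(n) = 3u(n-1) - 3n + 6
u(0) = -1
First-order linear with linear forcing.
Homogeneous solution: u_h(n) = A·(3)^n.
Try particular u_p(n) = pn + q. Substituting:
  pn + q = 3(p(n-1) + q) - 3n + 6.
Matching the n-coefficient: p = 3p - 3 ⇒ p = \frac{3}{2}.
Matching constants: q = -3p + 3q + 6 ⇒ q = - \frac{3}{4}.
General: u(n) = A·(3)^n + \frac{3 n}{2} - \frac{3}{4}.
Apply u(0) = -1: A - \frac{3}{4} = -1 ⇒ A = - \frac{1}{4}.
So u(n) = - \frac{3^{n}}{4} + \frac{3 n}{2} - \frac{3}{4}.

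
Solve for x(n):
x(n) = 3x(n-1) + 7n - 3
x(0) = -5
First-order linear with linear forcing.
Homogeneous solution: x_h(n) = A·(3)^n.
Try particular x_p(n) = pn + q. Substituting:
  pn + q = 3(p(n-1) + q) + 7n - 3.
Matching the n-coefficient: p = 3p + 7 ⇒ p = - \frac{7}{2}.
Matching constants: q = -3p + 3q - 3 ⇒ q = - \frac{15}{4}.
General: x(n) = A·(3)^n - \frac{7 n}{2} - \frac{15}{4}.
Apply x(0) = -5: A - \frac{15}{4} = -5 ⇒ A = - \frac{5}{4}.
So x(n) = - \frac{5 \cdot 3^{n}}{4} - \frac{7 n}{2} - \frac{15}{4}.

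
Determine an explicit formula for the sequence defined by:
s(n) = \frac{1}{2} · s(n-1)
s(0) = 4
Pure geometric recurrence with ratio \frac{1}{2}.
By induction s(n) = s(0) · (\frac{1}{2})^n = 4 \cdot 2^{- n}.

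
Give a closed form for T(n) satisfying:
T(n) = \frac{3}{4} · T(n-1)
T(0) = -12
Pure geometric recurrence with ratio \frac{3}{4}.
By induction T(n) = T(0) · (\frac{3}{4})^n = - 12 \left(\frac{3}{4}\right)^{n}.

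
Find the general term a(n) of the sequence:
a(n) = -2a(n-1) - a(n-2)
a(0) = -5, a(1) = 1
Characteristic equation: x² + 2x + 1 = 0, which is (x - (-1))².
Repeated root r = -1.
General solution: a(n) = (A + Bn)·(-1)^n.
From a(0) = -5: A = -5.
From a(1) = 1: (A + B)·(-1) = 1 ⇒ B = 4.
So a(n) = \left(4 n - 5\right) \cdot (-1)^n.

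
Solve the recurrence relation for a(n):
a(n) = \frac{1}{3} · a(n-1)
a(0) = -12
Pure geometric recurrence with ratio \frac{1}{3}.
By induction a(n) = a(0) · (\frac{1}{3})^n = - 12 \cdot 3^{- n}.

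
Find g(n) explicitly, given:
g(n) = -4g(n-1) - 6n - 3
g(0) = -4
First-order linear with linear forcing.
Homogeneous solution: g_h(n) = A·(-4)^n.
Try particular g_p(n) = pn + q. Substituting:
  pn + q = -4(p(n-1) + q) - 6n - 3.
Matching the n-coefficient: p = -4p - 6 ⇒ p = - \frac{6}{5}.
Matching constants: q = 4p - 4q - 3 ⇒ q = - \frac{39}{25}.
General: g(n) = A·(-4)^n - \frac{6 n}{5} - \frac{39}{25}.
Apply g(0) = -4: A - \frac{39}{25} = -4 ⇒ A = - \frac{61}{25}.
So g(n) = - \frac{61 \left(-4\right)^{n}}{25} - \frac{6 n}{5} - \frac{39}{25}.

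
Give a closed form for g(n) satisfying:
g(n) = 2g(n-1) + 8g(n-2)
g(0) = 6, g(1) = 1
Characteristic equation: x² - 2x - 8 = 0, which factors as (x - (-2))(x - (4)) = 0.
Roots r₁ = -2, r₂ = 4 (distinct).
General solution: g(n) = A·(-2)^n + B·(4)^n.
From g(0) = 6: A + B = 6.
From g(1) = 1: -2A + 4B = 1.
Solving: A = \frac{23}{6}, B = \frac{13}{6}.
So g(n) = \frac{23 \left(-2\right)^{n}}{6} + \frac{13 \cdot 4^{n}}{6}.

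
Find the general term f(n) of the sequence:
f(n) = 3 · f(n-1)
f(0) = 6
Pure geometric recurrence with ratio 3.
By induction f(n) = f(0) · (3)^n = 6 \cdot 3^{n}.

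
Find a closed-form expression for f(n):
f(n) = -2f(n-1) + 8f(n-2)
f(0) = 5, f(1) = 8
Characteristic equation: x² + 2x - 8 = 0, which factors as (x - (-4))(x - (2)) = 0.
Roots r₁ = -4, r₂ = 2 (distinct).
General solution: f(n) = A·(-4)^n + B·(2)^n.
From f(0) = 5: A + B = 5.
From f(1) = 8: -4A + 2B = 8.
Solving: A = \frac{1}{3}, B = \frac{14}{3}.
So f(n) = \frac{\left(-4\right)^{n}}{3} + \frac{14 \cdot 2^{n}}{3}.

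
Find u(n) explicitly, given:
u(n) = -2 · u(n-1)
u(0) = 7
Pure geometric recurrence with ratio -2.
By induction u(n) = u(0) · (-2)^n = 7 \left(-2\right)^{n}.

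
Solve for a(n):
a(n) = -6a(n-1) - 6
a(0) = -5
First-order linear non-homogeneous.
Homogeneous solution: a_h(n) = A·(-6)^n.
Try constant particular solution a_p = K: K = -6K - 6 ⇒ K = - \frac{6}{7}.
General: a(n) = A·(-6)^n - \frac{6}{7}.
Apply a(0) = -5: A - \frac{6}{7} = -5 ⇒ A = - \frac{29}{7}.
So a(n) = - \frac{29 \left(-6\right)^{n}}{7} - \frac{6}{7}.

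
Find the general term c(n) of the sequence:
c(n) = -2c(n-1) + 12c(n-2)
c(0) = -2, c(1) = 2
Characteristic equation: x² + 2x - 12 = 0.
Discriminant Δ = (-2)² + 4·(12) = 52.
Roots r₁,₂ = (-2 ± √52)/2, so r₁ = -1 + \sqrt{13}, r₂ = - \sqrt{13} - 1.
General solution: c(n) = A·r₁^n + B·r₂^n.
From the initial conditions, A + B = -2 and r₁A + r₂B = 2.
Since r₁ - r₂ = √52: A = (2 - (-2)r₂)/√52 = -1, and B = -2 - A = -1.
So c(n) = \left(-1\right)\left(-1 + \sqrt{13}\right)^n + \left(-1\right)\left(- \sqrt{13} - 1\right)^n.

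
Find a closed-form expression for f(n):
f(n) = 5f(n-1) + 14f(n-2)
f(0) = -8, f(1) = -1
Characteristic equation: x² - 5x - 14 = 0, which factors as (x - (7))(x - (-2)) = 0.
Roots r₁ = 7, r₂ = -2 (distinct).
General solution: f(n) = A·(7)^n + B·(-2)^n.
From f(0) = -8: A + B = -8.
From f(1) = -1: 7A - 2B = -1.
Solving: A = - \frac{17}{9}, B = - \frac{55}{9}.
So f(n) = - \frac{55 \left(-2\right)^{n}}{9} - \frac{17 \cdot 7^{n}}{9}.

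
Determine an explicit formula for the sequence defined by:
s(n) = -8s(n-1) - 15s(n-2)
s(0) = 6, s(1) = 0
Characteristic equation: x² + 8x + 15 = 0, which factors as (x - (-5))(x - (-3)) = 0.
Roots r₁ = -5, r₂ = -3 (distinct).
General solution: s(n) = A·(-5)^n + B·(-3)^n.
From s(0) = 6: A + B = 6.
From s(1) = 0: -5A - 3B = 0.
Solving: A = -9, B = 15.
So s(n) = 15 \left(-3\right)^{n} - 9 \left(-5\right)^{n}.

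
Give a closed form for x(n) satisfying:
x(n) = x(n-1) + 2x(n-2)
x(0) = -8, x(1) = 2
Characteristic equation: x² - x - 2 = 0, which factors as (x - (2))(x - (-1)) = 0.
Roots r₁ = 2, r₂ = -1 (distinct).
General solution: x(n) = A·(2)^n + B·(-1)^n.
From x(0) = -8: A + B = -8.
From x(1) = 2: 2A - B = 2.
Solving: A = -2, B = -6.
So x(n) = - 6 \left(-1\right)^{n} - 2 \cdot 2^{n}.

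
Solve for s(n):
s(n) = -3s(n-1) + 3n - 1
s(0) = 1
First-order linear with linear forcing.
Homogeneous solution: s_h(n) = A·(-3)^n.
Try particular s_p(n) = pn + q. Substituting:
  pn + q = -3(p(n-1) + q) + 3n - 1.
Matching the n-coefficient: p = -3p + 3 ⇒ p = \frac{3}{4}.
Matching constants: q = 3p - 3q - 1 ⇒ q = \frac{5}{16}.
General: s(n) = A·(-3)^n + \frac{3 n}{4} + \frac{5}{16}.
Apply s(0) = 1: A + \frac{5}{16} = 1 ⇒ A = \frac{11}{16}.
So s(n) = \frac{11 \left(-3\right)^{n}}{16} + \frac{3 n}{4} + \frac{5}{16}.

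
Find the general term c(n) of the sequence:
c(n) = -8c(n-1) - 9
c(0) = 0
First-order linear non-homogeneous.
Homogeneous solution: c_h(n) = A·(-8)^n.
Try constant particular solution c_p = K: K = -8K - 9 ⇒ K = -1.
General: c(n) = A·(-8)^n - 1.
Apply c(0) = 0: A - 1 = 0 ⇒ A = 1.
So c(n) = \left(-8\right)^{n} - 1.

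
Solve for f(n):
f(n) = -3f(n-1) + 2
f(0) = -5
First-order linear non-homogeneous.
Homogeneous solution: f_h(n) = A·(-3)^n.
Try constant particular solution f_p = K: K = -3K + 2 ⇒ K = \frac{1}{2}.
General: f(n) = A·(-3)^n + \frac{1}{2}.
Apply f(0) = -5: A + \frac{1}{2} = -5 ⇒ A = - \frac{11}{2}.
So f(n) = \frac{1}{2} - \frac{11 \left(-3\right)^{n}}{2}.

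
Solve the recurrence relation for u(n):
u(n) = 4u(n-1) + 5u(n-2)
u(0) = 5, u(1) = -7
Characteristic equation: x² - 4x - 5 = 0, which factors as (x - (5))(x - (-1)) = 0.
Roots r₁ = 5, r₂ = -1 (distinct).
General solution: u(n) = A·(5)^n + B·(-1)^n.
From u(0) = 5: A + B = 5.
From u(1) = -7: 5A - B = -7.
Solving: A = - \frac{1}{3}, B = \frac{16}{3}.
So u(n) = \frac{16 \left(-1\right)^{n}}{3} - \frac{5^{n}}{3}.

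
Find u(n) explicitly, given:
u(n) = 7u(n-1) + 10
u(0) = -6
First-order linear non-homogeneous.
Homogeneous solution: u_h(n) = A·(7)^n.
Try constant particular solution u_p = K: K = 7K + 10 ⇒ K = - \frac{5}{3}.
General: u(n) = A·(7)^n - \frac{5}{3}.
Apply u(0) = -6: A - \frac{5}{3} = -6 ⇒ A = - \frac{13}{3}.
So u(n) = - \frac{13 \cdot 7^{n}}{3} - \frac{5}{3}.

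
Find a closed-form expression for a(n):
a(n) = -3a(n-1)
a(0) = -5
This is a homogeneous first-order recurrence with ratio -3.
By induction a(n) = a(0) · (-3)^n = - 5 \left(-3\right)^{n}.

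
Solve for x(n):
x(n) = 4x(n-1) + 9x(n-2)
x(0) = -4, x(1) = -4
Characteristic equation: x² - 4x - 9 = 0.
Discriminant Δ = (4)² + 4·(9) = 52.
Roots r₁,₂ = (4 ± √52)/2, so r₁ = 2 + \sqrt{13}, r₂ = 2 - \sqrt{13}.
General solution: x(n) = A·r₁^n + B·r₂^n.
From the initial conditions, A + B = -4 and r₁A + r₂B = -4.
Since r₁ - r₂ = √52: A = (-4 - (-4)r₂)/√52 = -2 + \frac{2 \sqrt{13}}{13}, and B = -4 - A = -2 - \frac{2 \sqrt{13}}{13}.
So x(n) = \left(-2 + \frac{2 \sqrt{13}}{13}\right)\left(2 + \sqrt{13}\right)^n + \left(-2 - \frac{2 \sqrt{13}}{13}\right)\left(2 - \sqrt{13}\right)^n.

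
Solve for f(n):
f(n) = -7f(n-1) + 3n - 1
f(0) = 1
First-order linear with linear forcing.
Homogeneous solution: f_h(n) = A·(-7)^n.
Try particular f_p(n) = pn + q. Substituting:
  pn + q = -7(p(n-1) + q) + 3n - 1.
Matching the n-coefficient: p = -7p + 3 ⇒ p = \frac{3}{8}.
Matching constants: q = 7p - 7q - 1 ⇒ q = \frac{13}{64}.
General: f(n) = A·(-7)^n + \frac{3 n}{8} + \frac{13}{64}.
Apply f(0) = 1: A + \frac{13}{64} = 1 ⇒ A = \frac{51}{64}.
So f(n) = \frac{51 \left(-7\right)^{n}}{64} + \frac{3 n}{8} + \frac{13}{64}.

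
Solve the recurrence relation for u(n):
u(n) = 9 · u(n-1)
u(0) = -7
Pure geometric recurrence with ratio 9.
By induction u(n) = u(0) · (9)^n = - 7 \cdot 9^{n}.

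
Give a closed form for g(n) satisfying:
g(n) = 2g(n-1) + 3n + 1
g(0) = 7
First-order linear with linear forcing.
Homogeneous solution: g_h(n) = A·(2)^n.
Try particular g_p(n) = pn + q. Substituting:
  pn + q = 2(p(n-1) + q) + 3n + 1.
Matching the n-coefficient: p = 2p + 3 ⇒ p = -3.
Matching constants: q = -2p + 2q + 1 ⇒ q = -7.
General: g(n) = A·(2)^n - 3 n - 7.
Apply g(0) = 7: A - 7 = 7 ⇒ A = 14.
So g(n) = 14 \cdot 2^{n} - 3 n - 7.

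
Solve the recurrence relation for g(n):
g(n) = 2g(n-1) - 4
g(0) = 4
First-order linear non-homogeneous.
Homogeneous solution: g_h(n) = A·(2)^n.
Try constant particular solution g_p = K: K = 2K - 4 ⇒ K = 4.
General: g(n) = A·(2)^n + 4.
Apply g(0) = 4: A + 4 = 4 ⇒ A = 0.
So g(n) = 4.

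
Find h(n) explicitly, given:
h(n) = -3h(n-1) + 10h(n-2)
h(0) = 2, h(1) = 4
Characteristic equation: x² + 3x - 10 = 0, which factors as (x - (-5))(x - (2)) = 0.
Roots r₁ = -5, r₂ = 2 (distinct).
General solution: h(n) = A·(-5)^n + B·(2)^n.
From h(0) = 2: A + B = 2.
From h(1) = 4: -5A + 2B = 4.
Solving: A = 0, B = 2.
So h(n) = 2 \cdot 2^{n}.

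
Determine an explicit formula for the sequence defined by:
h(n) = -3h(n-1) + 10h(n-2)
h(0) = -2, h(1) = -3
Characteristic equation: x² + 3x - 10 = 0, which factors as (x - (2))(x - (-5)) = 0.
Roots r₁ = 2, r₂ = -5 (distinct).
General solution: h(n) = A·(2)^n + B·(-5)^n.
From h(0) = -2: A + B = -2.
From h(1) = -3: 2A - 5B = -3.
Solving: A = - \frac{13}{7}, B = - \frac{1}{7}.
So h(n) = - \frac{\left(-5\right)^{n}}{7} - \frac{13 \cdot 2^{n}}{7}.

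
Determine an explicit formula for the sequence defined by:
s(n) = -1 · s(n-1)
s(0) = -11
Pure geometric recurrence with ratio -1.
By induction s(n) = s(0) · (-1)^n = - 11 \left(-1\right)^{n}.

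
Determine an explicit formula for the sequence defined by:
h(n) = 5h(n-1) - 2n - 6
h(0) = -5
First-order linear with linear forcing.
Homogeneous solution: h_h(n) = A·(5)^n.
Try particular h_p(n) = pn + q. Substituting:
  pn + q = 5(p(n-1) + q) - 2n - 6.
Matching the n-coefficient: p = 5p - 2 ⇒ p = \frac{1}{2}.
Matching constants: q = -5p + 5q - 6 ⇒ q = \frac{17}{8}.
General: h(n) = A·(5)^n + \frac{n}{2} + \frac{17}{8}.
Apply h(0) = -5: A + \frac{17}{8} = -5 ⇒ A = - \frac{57}{8}.
So h(n) = - \frac{57 \cdot 5^{n}}{8} + \frac{n}{2} + \frac{17}{8}.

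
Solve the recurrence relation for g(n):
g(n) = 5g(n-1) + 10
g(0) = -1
First-order linear non-homogeneous.
Homogeneous solution: g_h(n) = A·(5)^n.
Try constant particular solution g_p = K: K = 5K + 10 ⇒ K = - \frac{5}{2}.
General: g(n) = A·(5)^n - \frac{5}{2}.
Apply g(0) = -1: A - \frac{5}{2} = -1 ⇒ A = \frac{3}{2}.
So g(n) = \frac{3 \cdot 5^{n}}{2} - \frac{5}{2}.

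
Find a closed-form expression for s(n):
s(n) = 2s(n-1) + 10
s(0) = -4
First-order linear non-homogeneous.
Homogeneous solution: s_h(n) = A·(2)^n.
Try constant particular solution s_p = K: K = 2K + 10 ⇒ K = -10.
General: s(n) = A·(2)^n - 10.
Apply s(0) = -4: A - 10 = -4 ⇒ A = 6.
So s(n) = 6 \cdot 2^{n} - 10.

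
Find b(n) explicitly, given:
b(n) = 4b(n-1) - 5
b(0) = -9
First-order linear non-homogeneous.
Homogeneous solution: b_h(n) = A·(4)^n.
Try constant particular solution b_p = K: K = 4K - 5 ⇒ K = \frac{5}{3}.
General: b(n) = A·(4)^n + \frac{5}{3}.
Apply b(0) = -9: A + \frac{5}{3} = -9 ⇒ A = - \frac{32}{3}.
So b(n) = \frac{5}{3} - \frac{32 \cdot 4^{n}}{3}.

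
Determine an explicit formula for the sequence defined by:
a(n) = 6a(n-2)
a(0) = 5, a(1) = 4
Characteristic equation: x² - 6 = 0.
Discriminant Δ = (0)² + 4·(6) = 24.
Roots r₁,₂ = (0 ± √24)/2, so r₁ = \sqrt{6}, r₂ = - \sqrt{6}.
General solution: a(n) = A·r₁^n + B·r₂^n.
From the initial conditions, A + B = 5 and r₁A + r₂B = 4.
Since r₁ - r₂ = √24: A = (4 - (5)r₂)/√24 = \frac{\sqrt{6}}{3} + \frac{5}{2}, and B = 5 - A = \frac{5}{2} - \frac{\sqrt{6}}{3}.
So a(n) = \left(\frac{\sqrt{6}}{3} + \frac{5}{2}\right)\left(\sqrt{6}\right)^n + \left(\frac{5}{2} - \frac{\sqrt{6}}{3}\right)\left(- \sqrt{6}\right)^n.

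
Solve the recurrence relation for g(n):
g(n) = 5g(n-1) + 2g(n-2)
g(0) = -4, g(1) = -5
Characteristic equation: x² - 5x - 2 = 0.
Discriminant Δ = (5)² + 4·(2) = 33.
Roots r₁,₂ = (5 ± √33)/2, so r₁ = \frac{5}{2} + \frac{\sqrt{33}}{2}, r₂ = \frac{5}{2} - \frac{\sqrt{33}}{2}.
General solution: g(n) = A·r₁^n + B·r₂^n.
From the initial conditions, A + B = -4 and r₁A + r₂B = -5.
Since r₁ - r₂ = √33: A = (-5 - (-4)r₂)/√33 = -2 + \frac{5 \sqrt{33}}{33}, and B = -4 - A = -2 - \frac{5 \sqrt{33}}{33}.
So g(n) = \left(-2 + \frac{5 \sqrt{33}}{33}\right)\left(\frac{5}{2} + \frac{\sqrt{33}}{2}\right)^n + \left(-2 - \frac{5 \sqrt{33}}{33}\right)\left(\frac{5}{2} - \frac{\sqrt{33}}{2}\right)^n.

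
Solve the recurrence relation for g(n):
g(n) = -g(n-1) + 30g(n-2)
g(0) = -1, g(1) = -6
Characteristic equation: x² + x - 30 = 0, which factors as (x - (-6))(x - (5)) = 0.
Roots r₁ = -6, r₂ = 5 (distinct).
General solution: g(n) = A·(-6)^n + B·(5)^n.
From g(0) = -1: A + B = -1.
From g(1) = -6: -6A + 5B = -6.
Solving: A = \frac{1}{11}, B = - \frac{12}{11}.
So g(n) = \frac{\left(-6\right)^{n}}{11} - \frac{12 \cdot 5^{n}}{11}.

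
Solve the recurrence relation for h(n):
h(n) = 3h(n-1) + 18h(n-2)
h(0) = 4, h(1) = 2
Characteristic equation: x² - 3x - 18 = 0, which factors as (x - (-3))(x - (6)) = 0.
Roots r₁ = -3, r₂ = 6 (distinct).
General solution: h(n) = A·(-3)^n + B·(6)^n.
From h(0) = 4: A + B = 4.
From h(1) = 2: -3A + 6B = 2.
Solving: A = \frac{22}{9}, B = \frac{14}{9}.
So h(n) = \frac{22 \left(-3\right)^{n}}{9} + \frac{14 \cdot 6^{n}}{9}.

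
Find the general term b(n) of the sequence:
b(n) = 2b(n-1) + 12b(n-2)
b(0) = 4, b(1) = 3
Characteristic equation: x² - 2x - 12 = 0.
Discriminant Δ = (2)² + 4·(12) = 52.
Roots r₁,₂ = (2 ± √52)/2, so r₁ = 1 + \sqrt{13}, r₂ = 1 - \sqrt{13}.
General solution: b(n) = A·r₁^n + B·r₂^n.
From the initial conditions, A + B = 4 and r₁A + r₂B = 3.
Since r₁ - r₂ = √52: A = (3 - (4)r₂)/√52 = 2 - \frac{\sqrt{13}}{26}, and B = 4 - A = \frac{\sqrt{13}}{26} + 2.
So b(n) = \left(2 - \frac{\sqrt{13}}{26}\right)\left(1 + \sqrt{13}\right)^n + \left(\frac{\sqrt{13}}{26} + 2\right)\left(1 - \sqrt{13}\right)^n.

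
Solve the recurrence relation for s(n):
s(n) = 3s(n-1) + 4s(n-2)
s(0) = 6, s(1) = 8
Characteristic equation: x² - 3x - 4 = 0, which factors as (x - (-1))(x - (4)) = 0.
Roots r₁ = -1, r₂ = 4 (distinct).
General solution: s(n) = A·(-1)^n + B·(4)^n.
From s(0) = 6: A + B = 6.
From s(1) = 8: -A + 4B = 8.
Solving: A = \frac{16}{5}, B = \frac{14}{5}.
So s(n) = \frac{16 \left(-1\right)^{n}}{5} + \frac{14 \cdot 4^{n}}{5}.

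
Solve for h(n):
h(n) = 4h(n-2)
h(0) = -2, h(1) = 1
Characteristic equation: x² - 4 = 0, which factors as (x - (2))(x - (-2)) = 0.
Roots r₁ = 2, r₂ = -2 (distinct).
General solution: h(n) = A·(2)^n + B·(-2)^n.
From h(0) = -2: A + B = -2.
From h(1) = 1: 2A - 2B = 1.
Solving: A = - \frac{3}{4}, B = - \frac{5}{4}.
So h(n) = - \frac{5 \left(-2\right)^{n}}{4} - \frac{3 \cdot 2^{n}}{4}.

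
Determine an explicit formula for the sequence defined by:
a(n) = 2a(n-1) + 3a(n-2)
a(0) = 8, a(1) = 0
Characteristic equation: x² - 2x - 3 = 0, which factors as (x - (-1))(x - (3)) = 0.
Roots r₁ = -1, r₂ = 3 (distinct).
General solution: a(n) = A·(-1)^n + B·(3)^n.
From a(0) = 8: A + B = 8.
From a(1) = 0: -A + 3B = 0.
Solving: A = 6, B = 2.
So a(n) = 6 \left(-1\right)^{n} + 2 \cdot 3^{n}.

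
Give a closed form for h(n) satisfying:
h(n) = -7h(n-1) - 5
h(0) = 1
First-order linear non-homogeneous.
Homogeneous solution: h_h(n) = A·(-7)^n.
Try constant particular solution h_p = K: K = -7K - 5 ⇒ K = - \frac{5}{8}.
General: h(n) = A·(-7)^n - \frac{5}{8}.
Apply h(0) = 1: A - \frac{5}{8} = 1 ⇒ A = \frac{13}{8}.
So h(n) = \frac{13 \left(-7\right)^{n}}{8} - \frac{5}{8}.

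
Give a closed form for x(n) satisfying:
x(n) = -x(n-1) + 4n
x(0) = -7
First-order linear with linear forcing.
Homogeneous solution: x_h(n) = A·(-1)^n.
Try particular x_p(n) = pn + q. Substituting:
  pn + q = -(p(n-1) + q) + 4n.
Matching the n-coefficient: p = -p + 4 ⇒ p = 2.
Matching constants: q = p - q ⇒ q = 1.
General: x(n) = A·(-1)^n + 2 n + 1.
Apply x(0) = -7: A + 1 = -7 ⇒ A = -8.
So x(n) = - 8 \left(-1\right)^{n} + 2 n + 1.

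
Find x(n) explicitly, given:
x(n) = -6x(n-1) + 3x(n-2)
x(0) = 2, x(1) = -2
Characteristic equation: x² + 6x - 3 = 0.
Discriminant Δ = (-6)² + 4·(3) = 48.
Roots r₁,₂ = (-6 ± √48)/2, so r₁ = -3 + 2 \sqrt{3}, r₂ = - 2 \sqrt{3} - 3.
General solution: x(n) = A·r₁^n + B·r₂^n.
From the initial conditions, A + B = 2 and r₁A + r₂B = -2.
Since r₁ - r₂ = √48: A = (-2 - (2)r₂)/√48 = \frac{\sqrt{3}}{3} + 1, and B = 2 - A = 1 - \frac{\sqrt{3}}{3}.
So x(n) = \left(\frac{\sqrt{3}}{3} + 1\right)\left(-3 + 2 \sqrt{3}\right)^n + \left(1 - \frac{\sqrt{3}}{3}\right)\left(- 2 \sqrt{3} - 3\right)^n.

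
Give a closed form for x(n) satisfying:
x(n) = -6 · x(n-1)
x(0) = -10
Pure geometric recurrence with ratio -6.
By induction x(n) = x(0) · (-6)^n = - 10 \left(-6\right)^{n}.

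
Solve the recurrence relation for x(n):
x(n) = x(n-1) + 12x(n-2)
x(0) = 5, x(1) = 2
Characteristic equation: x² - x - 12 = 0, which factors as (x - (4))(x - (-3)) = 0.
Roots r₁ = 4, r₂ = -3 (distinct).
General solution: x(n) = A·(4)^n + B·(-3)^n.
From x(0) = 5: A + B = 5.
From x(1) = 2: 4A - 3B = 2.
Solving: A = \frac{17}{7}, B = \frac{18}{7}.
So x(n) = \frac{18 \left(-3\right)^{n}}{7} + \frac{17 \cdot 4^{n}}{7}.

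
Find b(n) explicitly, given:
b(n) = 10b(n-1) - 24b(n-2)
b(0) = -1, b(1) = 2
Characteristic equation: x² - 10x + 24 = 0, which factors as (x - (4))(x - (6)) = 0.
Roots r₁ = 4, r₂ = 6 (distinct).
General solution: b(n) = A·(4)^n + B·(6)^n.
From b(0) = -1: A + B = -1.
From b(1) = 2: 4A + 6B = 2.
Solving: A = -4, B = 3.
So b(n) = - 4 \cdot 4^{n} + 3 \cdot 6^{n}.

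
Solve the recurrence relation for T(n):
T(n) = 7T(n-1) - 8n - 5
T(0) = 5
First-order linear with linear forcing.
Homogeneous solution: T_h(n) = A·(7)^n.
Try particular T_p(n) = pn + q. Substituting:
  pn + q = 7(p(n-1) + q) - 8n - 5.
Matching the n-coefficient: p = 7p - 8 ⇒ p = \frac{4}{3}.
Matching constants: q = -7p + 7q - 5 ⇒ q = \frac{43}{18}.
General: T(n) = A·(7)^n + \frac{4 n}{3} + \frac{43}{18}.
Apply T(0) = 5: A + \frac{43}{18} = 5 ⇒ A = \frac{47}{18}.
So T(n) = \frac{47 \cdot 7^{n}}{18} + \frac{4 n}{3} + \frac{43}{18}.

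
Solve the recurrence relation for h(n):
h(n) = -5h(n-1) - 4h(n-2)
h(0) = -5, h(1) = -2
Characteristic equation: x² + 5x + 4 = 0, which factors as (x - (-4))(x - (-1)) = 0.
Roots r₁ = -4, r₂ = -1 (distinct).
General solution: h(n) = A·(-4)^n + B·(-1)^n.
From h(0) = -5: A + B = -5.
From h(1) = -2: -4A - B = -2.
Solving: A = \frac{7}{3}, B = - \frac{22}{3}.
So h(n) = - \frac{22 \left(-1\right)^{n}}{3} + \frac{7 \left(-4\right)^{n}}{3}.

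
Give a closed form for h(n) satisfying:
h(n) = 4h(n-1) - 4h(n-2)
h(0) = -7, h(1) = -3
Characteristic equation: x² - 4x + 4 = 0, which is (x - (2))².
Repeated root r = 2.
General solution: h(n) = (A + Bn)·(2)^n.
From h(0) = -7: A = -7.
From h(1) = -3: (A + B)·(2) = -3 ⇒ B = \frac{11}{2}.
So h(n) = \left(\frac{11 n}{2} - 7\right) \cdot (2)^n.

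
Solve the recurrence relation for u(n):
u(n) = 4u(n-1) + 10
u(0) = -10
First-order linear non-homogeneous.
Homogeneous solution: u_h(n) = A·(4)^n.
Try constant particular solution u_p = K: K = 4K + 10 ⇒ K = - \frac{10}{3}.
General: u(n) = A·(4)^n - \frac{10}{3}.
Apply u(0) = -10: A - \frac{10}{3} = -10 ⇒ A = - \frac{20}{3}.
So u(n) = - \frac{20 \cdot 4^{n}}{3} - \frac{10}{3}.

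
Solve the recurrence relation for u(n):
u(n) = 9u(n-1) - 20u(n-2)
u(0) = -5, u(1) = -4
Characteristic equation: x² - 9x + 20 = 0, which factors as (x - (4))(x - (5)) = 0.
Roots r₁ = 4, r₂ = 5 (distinct).
General solution: u(n) = A·(4)^n + B·(5)^n.
From u(0) = -5: A + B = -5.
From u(1) = -4: 4A + 5B = -4.
Solving: A = -21, B = 16.
So u(n) = - 21 \cdot 4^{n} + 16 \cdot 5^{n}.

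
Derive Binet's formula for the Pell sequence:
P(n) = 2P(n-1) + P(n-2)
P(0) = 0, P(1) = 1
This is the Pell sequence.
Characteristic equation: x² - 2x - 1 = 0; roots r₁ = 1 + \sqrt{2}, r₂ = 1 - \sqrt{2}.
General: P(n) = A·r₁^n + B·r₂^n. Solving with P(0)=0, P(1)=1 gives A = \frac{\sqrt{2}}{4}, B = - \frac{\sqrt{2}}{4}.
So P(n) = \frac{\sqrt{2} \left(- \left(1 - \sqrt{2}\right)^{n} + \left(1 + \sqrt{2}\right)^{n}\right)}{4}.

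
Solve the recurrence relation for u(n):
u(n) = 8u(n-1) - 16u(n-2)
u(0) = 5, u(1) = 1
Characteristic equation: x² - 8x + 16 = 0, which is (x - (4))².
Repeated root r = 4.
General solution: u(n) = (A + Bn)·(4)^n.
From u(0) = 5: A = 5.
From u(1) = 1: (A + B)·(4) = 1 ⇒ B = - \frac{19}{4}.
So u(n) = \left(5 - \frac{19 n}{4}\right) \cdot (4)^n.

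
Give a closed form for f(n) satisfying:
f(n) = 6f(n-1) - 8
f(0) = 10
First-order linear non-homogeneous.
Homogeneous solution: f_h(n) = A·(6)^n.
Try constant particular solution f_p = K: K = 6K - 8 ⇒ K = \frac{8}{5}.
General: f(n) = A·(6)^n + \frac{8}{5}.
Apply f(0) = 10: A + \frac{8}{5} = 10 ⇒ A = \frac{42}{5}.
So f(n) = \frac{42 \cdot 6^{n}}{5} + \frac{8}{5}.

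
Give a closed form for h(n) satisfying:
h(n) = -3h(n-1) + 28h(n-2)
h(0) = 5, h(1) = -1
Characteristic equation: x² + 3x - 28 = 0, which factors as (x - (-7))(x - (4)) = 0.
Roots r₁ = -7, r₂ = 4 (distinct).
General solution: h(n) = A·(-7)^n + B·(4)^n.
From h(0) = 5: A + B = 5.
From h(1) = -1: -7A + 4B = -1.
Solving: A = \frac{21}{11}, B = \frac{34}{11}.
So h(n) = \frac{21 \left(-7\right)^{n}}{11} + \frac{34 \cdot 4^{n}}{11}.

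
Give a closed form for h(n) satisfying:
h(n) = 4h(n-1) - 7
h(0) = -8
First-order linear non-homogeneous.
Homogeneous solution: h_h(n) = A·(4)^n.
Try constant particular solution h_p = K: K = 4K - 7 ⇒ K = \frac{7}{3}.
General: h(n) = A·(4)^n + \frac{7}{3}.
Apply h(0) = -8: A + \frac{7}{3} = -8 ⇒ A = - \frac{31}{3}.
So h(n) = \frac{7}{3} - \frac{31 \cdot 4^{n}}{3}.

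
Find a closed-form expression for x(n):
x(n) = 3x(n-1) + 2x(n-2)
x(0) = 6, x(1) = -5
Characteristic equation: x² - 3x - 2 = 0.
Discriminant Δ = (3)² + 4·(2) = 17.
Roots r₁,₂ = (3 ± √17)/2, so r₁ = \frac{3}{2} + \frac{\sqrt{17}}{2}, r₂ = \frac{3}{2} - \frac{\sqrt{17}}{2}.
General solution: x(n) = A·r₁^n + B·r₂^n.
From the initial conditions, A + B = 6 and r₁A + r₂B = -5.
Since r₁ - r₂ = √17: A = (-5 - (6)r₂)/√17 = 3 - \frac{14 \sqrt{17}}{17}, and B = 6 - A = 3 + \frac{14 \sqrt{17}}{17}.
So x(n) = \left(3 - \frac{14 \sqrt{17}}{17}\right)\left(\frac{3}{2} + \frac{\sqrt{17}}{2}\right)^n + \left(3 + \frac{14 \sqrt{17}}{17}\right)\left(\frac{3}{2} - \frac{\sqrt{17}}{2}\right)^n.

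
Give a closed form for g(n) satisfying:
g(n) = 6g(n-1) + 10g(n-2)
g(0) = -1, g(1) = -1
Characteristic equation: x² - 6x - 10 = 0.
Discriminant Δ = (6)² + 4·(10) = 76.
Roots r₁,₂ = (6 ± √76)/2, so r₁ = 3 + \sqrt{19}, r₂ = 3 - \sqrt{19}.
General solution: g(n) = A·r₁^n + B·r₂^n.
From the initial conditions, A + B = -1 and r₁A + r₂B = -1.
Since r₁ - r₂ = √76: A = (-1 - (-1)r₂)/√76 = - \frac{1}{2} + \frac{\sqrt{19}}{19}, and B = -1 - A = - \frac{1}{2} - \frac{\sqrt{19}}{19}.
So g(n) = \left(- \frac{1}{2} + \frac{\sqrt{19}}{19}\right)\left(3 + \sqrt{19}\right)^n + \left(- \frac{1}{2} - \frac{\sqrt{19}}{19}\right)\left(3 - \sqrt{19}\right)^n.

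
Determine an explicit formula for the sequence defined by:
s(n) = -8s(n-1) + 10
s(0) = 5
First-order linear non-homogeneous.
Homogeneous solution: s_h(n) = A·(-8)^n.
Try constant particular solution s_p = K: K = -8K + 10 ⇒ K = \frac{10}{9}.
General: s(n) = A·(-8)^n + \frac{10}{9}.
Apply s(0) = 5: A + \frac{10}{9} = 5 ⇒ A = \frac{35}{9}.
So s(n) = \frac{35 \left(-8\right)^{n}}{9} + \frac{10}{9}.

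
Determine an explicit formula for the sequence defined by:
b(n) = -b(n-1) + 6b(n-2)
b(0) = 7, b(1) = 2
Characteristic equation: x² + x - 6 = 0, which factors as (x - (2))(x - (-3)) = 0.
Roots r₁ = 2, r₂ = -3 (distinct).
General solution: b(n) = A·(2)^n + B·(-3)^n.
From b(0) = 7: A + B = 7.
From b(1) = 2: 2A - 3B = 2.
Solving: A = \frac{23}{5}, B = \frac{12}{5}.
So b(n) = \frac{12 \left(-3\right)^{n}}{5} + \frac{23 \cdot 2^{n}}{5}.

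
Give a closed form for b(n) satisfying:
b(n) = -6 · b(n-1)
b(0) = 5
Pure geometric recurrence with ratio -6.
By induction b(n) = b(0) · (-6)^n = 5 \left(-6\right)^{n}.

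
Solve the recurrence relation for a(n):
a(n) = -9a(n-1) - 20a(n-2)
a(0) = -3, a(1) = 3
Characteristic equation: x² + 9x + 20 = 0, which factors as (x - (-5))(x - (-4)) = 0.
Roots r₁ = -5, r₂ = -4 (distinct).
General solution: a(n) = A·(-5)^n + B·(-4)^n.
From a(0) = -3: A + B = -3.
From a(1) = 3: -5A - 4B = 3.
Solving: A = 9, B = -12.
So a(n) = - 12 \left(-4\right)^{n} + 9 \left(-5\right)^{n}.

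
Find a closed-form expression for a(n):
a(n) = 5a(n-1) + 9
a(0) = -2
First-order linear non-homogeneous.
Homogeneous solution: a_h(n) = A·(5)^n.
Try constant particular solution a_p = K: K = 5K + 9 ⇒ K = - \frac{9}{4}.
General: a(n) = A·(5)^n - \frac{9}{4}.
Apply a(0) = -2: A - \frac{9}{4} = -2 ⇒ A = \frac{1}{4}.
So a(n) = \frac{5^{n}}{4} - \frac{9}{4}.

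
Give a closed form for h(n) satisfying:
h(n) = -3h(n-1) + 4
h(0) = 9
First-order linear non-homogeneous.
Homogeneous solution: h_h(n) = A·(-3)^n.
Try constant particular solution h_p = K: K = -3K + 4 ⇒ K = 1.
General: h(n) = A·(-3)^n + 1.
Apply h(0) = 9: A + 1 = 9 ⇒ A = 8.
So h(n) = 8 \left(-3\right)^{n} + 1.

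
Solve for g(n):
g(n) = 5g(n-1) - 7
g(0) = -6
First-order linear non-homogeneous.
Homogeneous solution: g_h(n) = A·(5)^n.
Try constant particular solution g_p = K: K = 5K - 7 ⇒ K = \frac{7}{4}.
General: g(n) = A·(5)^n + \frac{7}{4}.
Apply g(0) = -6: A + \frac{7}{4} = -6 ⇒ A = - \frac{31}{4}.
So g(n) = \frac{7}{4} - \frac{31 \cdot 5^{n}}{4}.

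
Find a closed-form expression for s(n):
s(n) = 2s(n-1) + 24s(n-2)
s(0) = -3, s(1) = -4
Characteristic equation: x² - 2x - 24 = 0, which factors as (x - (-4))(x - (6)) = 0.
Roots r₁ = -4, r₂ = 6 (distinct).
General solution: s(n) = A·(-4)^n + B·(6)^n.
From s(0) = -3: A + B = -3.
From s(1) = -4: -4A + 6B = -4.
Solving: A = - \frac{7}{5}, B = - \frac{8}{5}.
So s(n) = - \frac{7 \left(-4\right)^{n}}{5} - \frac{8 \cdot 6^{n}}{5}.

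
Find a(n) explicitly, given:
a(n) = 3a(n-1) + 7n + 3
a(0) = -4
First-order linear with linear forcing.
Homogeneous solution: a_h(n) = A·(3)^n.
Try particular a_p(n) = pn + q. Substituting:
  pn + q = 3(p(n-1) + q) + 7n + 3.
Matching the n-coefficient: p = 3p + 7 ⇒ p = - \frac{7}{2}.
Matching constants: q = -3p + 3q + 3 ⇒ q = - \frac{27}{4}.
General: a(n) = A·(3)^n - \frac{7 n}{2} - \frac{27}{4}.
Apply a(0) = -4: A - \frac{27}{4} = -4 ⇒ A = \frac{11}{4}.
So a(n) = \frac{11 \cdot 3^{n}}{4} - \frac{7 n}{2} - \frac{27}{4}.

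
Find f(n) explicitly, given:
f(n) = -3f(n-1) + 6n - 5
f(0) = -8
First-order linear with linear forcing.
Homogeneous solution: f_h(n) = A·(-3)^n.
Try particular f_p(n) = pn + q. Substituting:
  pn + q = -3(p(n-1) + q) + 6n - 5.
Matching the n-coefficient: p = -3p + 6 ⇒ p = \frac{3}{2}.
Matching constants: q = 3p - 3q - 5 ⇒ q = - \frac{1}{8}.
General: f(n) = A·(-3)^n + \frac{3 n}{2} - \frac{1}{8}.
Apply f(0) = -8: A - \frac{1}{8} = -8 ⇒ A = - \frac{63}{8}.
So f(n) = - \frac{63 \left(-3\right)^{n}}{8} + \frac{3 n}{2} - \frac{1}{8}.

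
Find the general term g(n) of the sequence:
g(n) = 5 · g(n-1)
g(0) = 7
Pure geometric recurrence with ratio 5.
By induction g(n) = g(0) · (5)^n = 7 \cdot 5^{n}.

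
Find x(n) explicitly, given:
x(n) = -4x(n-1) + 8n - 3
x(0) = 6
First-order linear with linear forcing.
Homogeneous solution: x_h(n) = A·(-4)^n.
Try particular x_p(n) = pn + q. Substituting:
  pn + q = -4(p(n-1) + q) + 8n - 3.
Matching the n-coefficient: p = -4p + 8 ⇒ p = \frac{8}{5}.
Matching constants: q = 4p - 4q - 3 ⇒ q = \frac{17}{25}.
General: x(n) = A·(-4)^n + \frac{8 n}{5} + \frac{17}{25}.
Apply x(0) = 6: A + \frac{17}{25} = 6 ⇒ A = \frac{133}{25}.
So x(n) = \frac{133 \left(-4\right)^{n}}{25} + \frac{8 n}{5} + \frac{17}{25}.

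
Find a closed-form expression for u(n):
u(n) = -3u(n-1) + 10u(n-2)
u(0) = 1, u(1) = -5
Characteristic equation: x² + 3x - 10 = 0, which factors as (x - (2))(x - (-5)) = 0.
Roots r₁ = 2, r₂ = -5 (distinct).
General solution: u(n) = A·(2)^n + B·(-5)^n.
From u(0) = 1: A + B = 1.
From u(1) = -5: 2A - 5B = -5.
Solving: A = 0, B = 1.
So u(n) = \left(-5\right)^{n}.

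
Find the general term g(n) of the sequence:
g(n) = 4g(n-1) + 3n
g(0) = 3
First-order linear with linear forcing.
Homogeneous solution: g_h(n) = A·(4)^n.
Try particular g_p(n) = pn + q. Substituting:
  pn + q = 4(p(n-1) + q) + 3n.
Matching the n-coefficient: p = 4p + 3 ⇒ p = -1.
Matching constants: q = -4p + 4q ⇒ q = - \frac{4}{3}.
General: g(n) = A·(4)^n - n - \frac{4}{3}.
Apply g(0) = 3: A - \frac{4}{3} = 3 ⇒ A = \frac{13}{3}.
So g(n) = \frac{13 \cdot 4^{n}}{3} - n - \frac{4}{3}.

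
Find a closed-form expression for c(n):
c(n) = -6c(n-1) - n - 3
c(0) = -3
First-order linear with linear forcing.
Homogeneous solution: c_h(n) = A·(-6)^n.
Try particular c_p(n) = pn + q. Substituting:
  pn + q = -6(p(n-1) + q) - n - 3.
Matching the n-coefficient: p = -6p - 1 ⇒ p = - \frac{1}{7}.
Matching constants: q = 6p - 6q - 3 ⇒ q = - \frac{27}{49}.
General: c(n) = A·(-6)^n - \frac{n}{7} - \frac{27}{49}.
Apply c(0) = -3: A - \frac{27}{49} = -3 ⇒ A = - \frac{120}{49}.
So c(n) = - \frac{120 \left(-6\right)^{n}}{49} - \frac{n}{7} - \frac{27}{49}.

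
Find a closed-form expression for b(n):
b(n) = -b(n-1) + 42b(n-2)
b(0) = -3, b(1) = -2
Characteristic equation: x² + x - 42 = 0, which factors as (x - (-7))(x - (6)) = 0.
Roots r₁ = -7, r₂ = 6 (distinct).
General solution: b(n) = A·(-7)^n + B·(6)^n.
From b(0) = -3: A + B = -3.
From b(1) = -2: -7A + 6B = -2.
Solving: A = - \frac{16}{13}, B = - \frac{23}{13}.
So b(n) = - \frac{16 \left(-7\right)^{n}}{13} - \frac{23 \cdot 6^{n}}{13}.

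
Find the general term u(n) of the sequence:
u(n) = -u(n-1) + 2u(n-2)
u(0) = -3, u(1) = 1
Characteristic equation: x² + x - 2 = 0, which factors as (x - (1))(x - (-2)) = 0.
Roots r₁ = 1, r₂ = -2 (distinct).
General solution: u(n) = A·(1)^n + B·(-2)^n.
From u(0) = -3: A + B = -3.
From u(1) = 1: A - 2B = 1.
Solving: A = - \frac{5}{3}, B = - \frac{4}{3}.
So u(n) = - \frac{4 \left(-2\right)^{n}}{3} - \frac{5}{3}.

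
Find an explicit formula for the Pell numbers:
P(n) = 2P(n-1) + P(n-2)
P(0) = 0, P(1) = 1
This is the Pell sequence.
Characteristic equation: x² - 2x - 1 = 0; roots r₁ = 1 + \sqrt{2}, r₂ = 1 - \sqrt{2}.
General: P(n) = A·r₁^n + B·r₂^n. Solving with P(0)=0, P(1)=1 gives A = \frac{\sqrt{2}}{4}, B = - \frac{\sqrt{2}}{4}.
So P(n) = \frac{\sqrt{2} \left(- \left(1 - \sqrt{2}\right)^{n} + \left(1 + \sqrt{2}\right)^{n}\right)}{4}.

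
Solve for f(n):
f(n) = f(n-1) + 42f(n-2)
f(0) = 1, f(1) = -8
Characteristic equation: x² - x - 42 = 0, which factors as (x - (7))(x - (-6)) = 0.
Roots r₁ = 7, r₂ = -6 (distinct).
General solution: f(n) = A·(7)^n + B·(-6)^n.
From f(0) = 1: A + B = 1.
From f(1) = -8: 7A - 6B = -8.
Solving: A = - \frac{2}{13}, B = \frac{15}{13}.
So f(n) = \frac{15 \left(-6\right)^{n}}{13} - \frac{2 \cdot 7^{n}}{13}.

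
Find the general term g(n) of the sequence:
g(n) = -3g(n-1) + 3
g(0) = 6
First-order linear non-homogeneous.
Homogeneous solution: g_h(n) = A·(-3)^n.
Try constant particular solution g_p = K: K = -3K + 3 ⇒ K = \frac{3}{4}.
General: g(n) = A·(-3)^n + \frac{3}{4}.
Apply g(0) = 6: A + \frac{3}{4} = 6 ⇒ A = \frac{21}{4}.
So g(n) = \frac{21 \left(-3\right)^{n}}{4} + \frac{3}{4}.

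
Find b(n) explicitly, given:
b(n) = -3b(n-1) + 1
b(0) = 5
First-order linear non-homogeneous.
Homogeneous solution: b_h(n) = A·(-3)^n.
Try constant particular solution b_p = K: K = -3K + 1 ⇒ K = \frac{1}{4}.
General: b(n) = A·(-3)^n + \frac{1}{4}.
Apply b(0) = 5: A + \frac{1}{4} = 5 ⇒ A = \frac{19}{4}.
So b(n) = \frac{19 \left(-3\right)^{n}}{4} + \frac{1}{4}.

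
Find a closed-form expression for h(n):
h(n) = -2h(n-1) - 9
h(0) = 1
First-order linear non-homogeneous.
Homogeneous solution: h_h(n) = A·(-2)^n.
Try constant particular solution h_p = K: K = -2K - 9 ⇒ K = -3.
General: h(n) = A·(-2)^n - 3.
Apply h(0) = 1: A - 3 = 1 ⇒ A = 4.
So h(n) = 4 \left(-2\right)^{n} - 3.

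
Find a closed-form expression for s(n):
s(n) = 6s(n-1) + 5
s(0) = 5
First-order linear non-homogeneous.
Homogeneous solution: s_h(n) = A·(6)^n.
Try constant particular solution s_p = K: K = 6K + 5 ⇒ K = -1.
General: s(n) = A·(6)^n - 1.
Apply s(0) = 5: A - 1 = 5 ⇒ A = 6.
So s(n) = 6 \cdot 6^{n} - 1.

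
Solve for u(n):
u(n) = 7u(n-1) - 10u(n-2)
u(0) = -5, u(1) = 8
Characteristic equation: x² - 7x + 10 = 0, which factors as (x - (2))(x - (5)) = 0.
Roots r₁ = 2, r₂ = 5 (distinct).
General solution: u(n) = A·(2)^n + B·(5)^n.
From u(0) = -5: A + B = -5.
From u(1) = 8: 2A + 5B = 8.
Solving: A = -11, B = 6.
So u(n) = - 11 \cdot 2^{n} + 6 \cdot 5^{n}.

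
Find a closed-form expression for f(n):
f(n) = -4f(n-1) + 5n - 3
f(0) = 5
First-order linear with linear forcing.
Homogeneous solution: f_h(n) = A·(-4)^n.
Try particular f_p(n) = pn + q. Substituting:
  pn + q = -4(p(n-1) + q) + 5n - 3.
Matching the n-coefficient: p = -4p + 5 ⇒ p = 1.
Matching constants: q = 4p - 4q - 3 ⇒ q = \frac{1}{5}.
General: f(n) = A·(-4)^n + n + \frac{1}{5}.
Apply f(0) = 5: A + \frac{1}{5} = 5 ⇒ A = \frac{24}{5}.
So f(n) = \frac{24 \left(-4\right)^{n}}{5} + n + \frac{1}{5}.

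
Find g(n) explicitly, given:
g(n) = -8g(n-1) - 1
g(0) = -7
First-order linear non-homogeneous.
Homogeneous solution: g_h(n) = A·(-8)^n.
Try constant particular solution g_p = K: K = -8K - 1 ⇒ K = - \frac{1}{9}.
General: g(n) = A·(-8)^n - \frac{1}{9}.
Apply g(0) = -7: A - \frac{1}{9} = -7 ⇒ A = - \frac{62}{9}.
So g(n) = - \frac{62 \left(-8\right)^{n}}{9} - \frac{1}{9}.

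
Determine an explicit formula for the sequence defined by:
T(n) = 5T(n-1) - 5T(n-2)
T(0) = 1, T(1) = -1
Characteristic equation: x² - 5x + 5 = 0.
Discriminant Δ = (5)² + 4·(-5) = 5.
Roots r₁,₂ = (5 ± √5)/2, so r₁ = \frac{\sqrt{5}}{2} + \frac{5}{2}, r₂ = \frac{5}{2} - \frac{\sqrt{5}}{2}.
General solution: T(n) = A·r₁^n + B·r₂^n.
From the initial conditions, A + B = 1 and r₁A + r₂B = -1.
Since r₁ - r₂ = √5: A = (-1 - (1)r₂)/√5 = \frac{1}{2} - \frac{7 \sqrt{5}}{10}, and B = 1 - A = \frac{1}{2} + \frac{7 \sqrt{5}}{10}.
So T(n) = \left(\frac{1}{2} - \frac{7 \sqrt{5}}{10}\right)\left(\frac{\sqrt{5}}{2} + \frac{5}{2}\right)^n + \left(\frac{1}{2} + \frac{7 \sqrt{5}}{10}\right)\left(\frac{5}{2} - \frac{\sqrt{5}}{2}\right)^n.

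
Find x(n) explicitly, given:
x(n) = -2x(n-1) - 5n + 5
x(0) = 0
First-order linear with linear forcing.
Homogeneous solution: x_h(n) = A·(-2)^n.
Try particular x_p(n) = pn + q. Substituting:
  pn + q = -2(p(n-1) + q) - 5n + 5.
Matching the n-coefficient: p = -2p - 5 ⇒ p = - \frac{5}{3}.
Matching constants: q = 2p - 2q + 5 ⇒ q = \frac{5}{9}.
General: x(n) = A·(-2)^n - \frac{5 n}{3} + \frac{5}{9}.
Apply x(0) = 0: A + \frac{5}{9} = 0 ⇒ A = - \frac{5}{9}.
So x(n) = - \frac{5 \left(-2\right)^{n}}{9} - \frac{5 n}{3} + \frac{5}{9}.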